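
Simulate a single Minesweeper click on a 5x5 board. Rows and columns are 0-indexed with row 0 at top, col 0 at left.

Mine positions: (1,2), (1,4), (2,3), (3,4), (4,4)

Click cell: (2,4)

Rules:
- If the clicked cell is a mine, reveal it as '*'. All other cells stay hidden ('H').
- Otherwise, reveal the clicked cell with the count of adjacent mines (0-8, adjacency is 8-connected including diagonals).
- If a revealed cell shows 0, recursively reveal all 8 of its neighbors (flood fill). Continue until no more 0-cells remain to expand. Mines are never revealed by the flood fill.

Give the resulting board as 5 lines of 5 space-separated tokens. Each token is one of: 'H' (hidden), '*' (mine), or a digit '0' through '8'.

H H H H H
H H H H H
H H H H 3
H H H H H
H H H H H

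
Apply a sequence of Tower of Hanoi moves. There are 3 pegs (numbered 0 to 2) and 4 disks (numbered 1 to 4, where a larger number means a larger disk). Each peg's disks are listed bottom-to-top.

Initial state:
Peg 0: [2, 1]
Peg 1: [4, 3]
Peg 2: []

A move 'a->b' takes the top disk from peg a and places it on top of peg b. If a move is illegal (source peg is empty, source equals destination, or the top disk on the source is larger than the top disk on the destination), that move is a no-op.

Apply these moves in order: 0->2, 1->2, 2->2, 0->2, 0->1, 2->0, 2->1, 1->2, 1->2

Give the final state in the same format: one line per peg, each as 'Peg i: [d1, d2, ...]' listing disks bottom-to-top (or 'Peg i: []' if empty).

Answer: Peg 0: [1]
Peg 1: [4, 3]
Peg 2: [2]

Derivation:
After move 1 (0->2):
Peg 0: [2]
Peg 1: [4, 3]
Peg 2: [1]

After move 2 (1->2):
Peg 0: [2]
Peg 1: [4, 3]
Peg 2: [1]

After move 3 (2->2):
Peg 0: [2]
Peg 1: [4, 3]
Peg 2: [1]

After move 4 (0->2):
Peg 0: [2]
Peg 1: [4, 3]
Peg 2: [1]

After move 5 (0->1):
Peg 0: []
Peg 1: [4, 3, 2]
Peg 2: [1]

After move 6 (2->0):
Peg 0: [1]
Peg 1: [4, 3, 2]
Peg 2: []

After move 7 (2->1):
Peg 0: [1]
Peg 1: [4, 3, 2]
Peg 2: []

After move 8 (1->2):
Peg 0: [1]
Peg 1: [4, 3]
Peg 2: [2]

After move 9 (1->2):
Peg 0: [1]
Peg 1: [4, 3]
Peg 2: [2]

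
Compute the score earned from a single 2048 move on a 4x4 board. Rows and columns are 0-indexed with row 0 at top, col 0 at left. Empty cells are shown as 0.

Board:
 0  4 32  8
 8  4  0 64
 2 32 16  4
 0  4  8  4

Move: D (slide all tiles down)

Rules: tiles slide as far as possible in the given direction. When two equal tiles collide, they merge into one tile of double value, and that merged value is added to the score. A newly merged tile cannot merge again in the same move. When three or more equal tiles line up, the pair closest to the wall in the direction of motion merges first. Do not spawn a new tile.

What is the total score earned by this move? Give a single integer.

Slide down:
col 0: [0, 8, 2, 0] -> [0, 0, 8, 2]  score +0 (running 0)
col 1: [4, 4, 32, 4] -> [0, 8, 32, 4]  score +8 (running 8)
col 2: [32, 0, 16, 8] -> [0, 32, 16, 8]  score +0 (running 8)
col 3: [8, 64, 4, 4] -> [0, 8, 64, 8]  score +8 (running 16)
Board after move:
 0  0  0  0
 0  8 32  8
 8 32 16 64
 2  4  8  8

Answer: 16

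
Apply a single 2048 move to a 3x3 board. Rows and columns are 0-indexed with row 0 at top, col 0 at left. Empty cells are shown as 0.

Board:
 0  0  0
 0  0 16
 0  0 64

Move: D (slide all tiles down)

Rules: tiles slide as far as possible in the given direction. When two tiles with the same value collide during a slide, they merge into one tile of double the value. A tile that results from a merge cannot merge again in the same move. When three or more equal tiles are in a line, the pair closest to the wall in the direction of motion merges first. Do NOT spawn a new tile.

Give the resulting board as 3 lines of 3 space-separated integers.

Answer:  0  0  0
 0  0 16
 0  0 64

Derivation:
Slide down:
col 0: [0, 0, 0] -> [0, 0, 0]
col 1: [0, 0, 0] -> [0, 0, 0]
col 2: [0, 16, 64] -> [0, 16, 64]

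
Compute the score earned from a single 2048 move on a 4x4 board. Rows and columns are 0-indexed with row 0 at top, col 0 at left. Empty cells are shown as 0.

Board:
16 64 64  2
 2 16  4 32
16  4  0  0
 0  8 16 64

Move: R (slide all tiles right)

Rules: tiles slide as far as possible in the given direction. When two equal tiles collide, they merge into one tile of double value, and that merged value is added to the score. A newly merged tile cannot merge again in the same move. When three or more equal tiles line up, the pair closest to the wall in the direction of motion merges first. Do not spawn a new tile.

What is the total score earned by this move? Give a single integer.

Slide right:
row 0: [16, 64, 64, 2] -> [0, 16, 128, 2]  score +128 (running 128)
row 1: [2, 16, 4, 32] -> [2, 16, 4, 32]  score +0 (running 128)
row 2: [16, 4, 0, 0] -> [0, 0, 16, 4]  score +0 (running 128)
row 3: [0, 8, 16, 64] -> [0, 8, 16, 64]  score +0 (running 128)
Board after move:
  0  16 128   2
  2  16   4  32
  0   0  16   4
  0   8  16  64

Answer: 128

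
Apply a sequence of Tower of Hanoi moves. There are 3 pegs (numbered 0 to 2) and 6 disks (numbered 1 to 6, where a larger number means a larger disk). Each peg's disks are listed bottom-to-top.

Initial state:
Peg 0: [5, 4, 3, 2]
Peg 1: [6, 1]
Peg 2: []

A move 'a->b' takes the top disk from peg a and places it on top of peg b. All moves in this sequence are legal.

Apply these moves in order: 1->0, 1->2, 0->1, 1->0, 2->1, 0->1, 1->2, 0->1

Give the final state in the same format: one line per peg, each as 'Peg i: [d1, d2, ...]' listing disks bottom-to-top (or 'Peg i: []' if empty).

After move 1 (1->0):
Peg 0: [5, 4, 3, 2, 1]
Peg 1: [6]
Peg 2: []

After move 2 (1->2):
Peg 0: [5, 4, 3, 2, 1]
Peg 1: []
Peg 2: [6]

After move 3 (0->1):
Peg 0: [5, 4, 3, 2]
Peg 1: [1]
Peg 2: [6]

After move 4 (1->0):
Peg 0: [5, 4, 3, 2, 1]
Peg 1: []
Peg 2: [6]

After move 5 (2->1):
Peg 0: [5, 4, 3, 2, 1]
Peg 1: [6]
Peg 2: []

After move 6 (0->1):
Peg 0: [5, 4, 3, 2]
Peg 1: [6, 1]
Peg 2: []

After move 7 (1->2):
Peg 0: [5, 4, 3, 2]
Peg 1: [6]
Peg 2: [1]

After move 8 (0->1):
Peg 0: [5, 4, 3]
Peg 1: [6, 2]
Peg 2: [1]

Answer: Peg 0: [5, 4, 3]
Peg 1: [6, 2]
Peg 2: [1]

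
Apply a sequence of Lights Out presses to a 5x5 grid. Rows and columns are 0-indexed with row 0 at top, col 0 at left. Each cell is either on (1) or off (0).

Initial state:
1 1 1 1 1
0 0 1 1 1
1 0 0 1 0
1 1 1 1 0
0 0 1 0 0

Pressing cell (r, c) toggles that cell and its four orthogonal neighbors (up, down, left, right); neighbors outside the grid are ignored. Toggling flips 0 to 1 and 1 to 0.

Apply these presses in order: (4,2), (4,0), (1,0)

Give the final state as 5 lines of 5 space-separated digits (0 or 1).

Answer: 0 1 1 1 1
1 1 1 1 1
0 0 0 1 0
0 1 0 1 0
1 0 0 1 0

Derivation:
After press 1 at (4,2):
1 1 1 1 1
0 0 1 1 1
1 0 0 1 0
1 1 0 1 0
0 1 0 1 0

After press 2 at (4,0):
1 1 1 1 1
0 0 1 1 1
1 0 0 1 0
0 1 0 1 0
1 0 0 1 0

After press 3 at (1,0):
0 1 1 1 1
1 1 1 1 1
0 0 0 1 0
0 1 0 1 0
1 0 0 1 0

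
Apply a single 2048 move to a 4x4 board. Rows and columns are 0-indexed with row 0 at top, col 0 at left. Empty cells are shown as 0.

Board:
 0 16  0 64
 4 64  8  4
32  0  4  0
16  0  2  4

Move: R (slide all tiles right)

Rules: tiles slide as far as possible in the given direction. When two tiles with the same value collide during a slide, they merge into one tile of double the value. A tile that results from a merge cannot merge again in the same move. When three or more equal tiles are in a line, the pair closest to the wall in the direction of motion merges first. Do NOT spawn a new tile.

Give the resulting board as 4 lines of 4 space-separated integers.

Answer:  0  0 16 64
 4 64  8  4
 0  0 32  4
 0 16  2  4

Derivation:
Slide right:
row 0: [0, 16, 0, 64] -> [0, 0, 16, 64]
row 1: [4, 64, 8, 4] -> [4, 64, 8, 4]
row 2: [32, 0, 4, 0] -> [0, 0, 32, 4]
row 3: [16, 0, 2, 4] -> [0, 16, 2, 4]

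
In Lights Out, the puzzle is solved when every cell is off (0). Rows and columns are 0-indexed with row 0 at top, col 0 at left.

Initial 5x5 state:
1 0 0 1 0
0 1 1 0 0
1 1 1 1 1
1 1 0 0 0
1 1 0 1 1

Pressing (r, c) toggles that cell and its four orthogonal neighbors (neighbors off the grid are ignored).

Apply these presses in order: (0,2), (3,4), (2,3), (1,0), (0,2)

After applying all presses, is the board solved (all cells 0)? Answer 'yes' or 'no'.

After press 1 at (0,2):
1 1 1 0 0
0 1 0 0 0
1 1 1 1 1
1 1 0 0 0
1 1 0 1 1

After press 2 at (3,4):
1 1 1 0 0
0 1 0 0 0
1 1 1 1 0
1 1 0 1 1
1 1 0 1 0

After press 3 at (2,3):
1 1 1 0 0
0 1 0 1 0
1 1 0 0 1
1 1 0 0 1
1 1 0 1 0

After press 4 at (1,0):
0 1 1 0 0
1 0 0 1 0
0 1 0 0 1
1 1 0 0 1
1 1 0 1 0

After press 5 at (0,2):
0 0 0 1 0
1 0 1 1 0
0 1 0 0 1
1 1 0 0 1
1 1 0 1 0

Lights still on: 12

Answer: no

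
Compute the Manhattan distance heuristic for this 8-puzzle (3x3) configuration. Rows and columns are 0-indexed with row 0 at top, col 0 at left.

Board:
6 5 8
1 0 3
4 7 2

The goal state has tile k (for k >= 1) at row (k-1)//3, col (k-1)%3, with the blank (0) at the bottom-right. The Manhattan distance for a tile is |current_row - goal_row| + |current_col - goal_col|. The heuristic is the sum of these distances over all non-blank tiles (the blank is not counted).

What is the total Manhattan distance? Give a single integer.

Answer: 14

Derivation:
Tile 6: at (0,0), goal (1,2), distance |0-1|+|0-2| = 3
Tile 5: at (0,1), goal (1,1), distance |0-1|+|1-1| = 1
Tile 8: at (0,2), goal (2,1), distance |0-2|+|2-1| = 3
Tile 1: at (1,0), goal (0,0), distance |1-0|+|0-0| = 1
Tile 3: at (1,2), goal (0,2), distance |1-0|+|2-2| = 1
Tile 4: at (2,0), goal (1,0), distance |2-1|+|0-0| = 1
Tile 7: at (2,1), goal (2,0), distance |2-2|+|1-0| = 1
Tile 2: at (2,2), goal (0,1), distance |2-0|+|2-1| = 3
Sum: 3 + 1 + 3 + 1 + 1 + 1 + 1 + 3 = 14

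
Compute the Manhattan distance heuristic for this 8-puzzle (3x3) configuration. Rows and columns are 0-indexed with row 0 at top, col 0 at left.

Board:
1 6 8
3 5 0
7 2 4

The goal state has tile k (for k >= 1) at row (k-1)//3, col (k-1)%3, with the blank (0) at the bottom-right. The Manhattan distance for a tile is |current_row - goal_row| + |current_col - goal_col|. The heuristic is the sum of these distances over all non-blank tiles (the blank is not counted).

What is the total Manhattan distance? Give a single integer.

Tile 1: at (0,0), goal (0,0), distance |0-0|+|0-0| = 0
Tile 6: at (0,1), goal (1,2), distance |0-1|+|1-2| = 2
Tile 8: at (0,2), goal (2,1), distance |0-2|+|2-1| = 3
Tile 3: at (1,0), goal (0,2), distance |1-0|+|0-2| = 3
Tile 5: at (1,1), goal (1,1), distance |1-1|+|1-1| = 0
Tile 7: at (2,0), goal (2,0), distance |2-2|+|0-0| = 0
Tile 2: at (2,1), goal (0,1), distance |2-0|+|1-1| = 2
Tile 4: at (2,2), goal (1,0), distance |2-1|+|2-0| = 3
Sum: 0 + 2 + 3 + 3 + 0 + 0 + 2 + 3 = 13

Answer: 13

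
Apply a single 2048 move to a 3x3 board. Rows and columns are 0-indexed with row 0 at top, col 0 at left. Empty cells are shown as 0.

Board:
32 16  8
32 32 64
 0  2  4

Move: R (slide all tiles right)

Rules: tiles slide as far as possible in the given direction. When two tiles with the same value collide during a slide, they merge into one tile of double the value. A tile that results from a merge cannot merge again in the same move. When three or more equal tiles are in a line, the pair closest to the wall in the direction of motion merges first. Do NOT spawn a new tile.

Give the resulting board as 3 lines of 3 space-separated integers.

Slide right:
row 0: [32, 16, 8] -> [32, 16, 8]
row 1: [32, 32, 64] -> [0, 64, 64]
row 2: [0, 2, 4] -> [0, 2, 4]

Answer: 32 16  8
 0 64 64
 0  2  4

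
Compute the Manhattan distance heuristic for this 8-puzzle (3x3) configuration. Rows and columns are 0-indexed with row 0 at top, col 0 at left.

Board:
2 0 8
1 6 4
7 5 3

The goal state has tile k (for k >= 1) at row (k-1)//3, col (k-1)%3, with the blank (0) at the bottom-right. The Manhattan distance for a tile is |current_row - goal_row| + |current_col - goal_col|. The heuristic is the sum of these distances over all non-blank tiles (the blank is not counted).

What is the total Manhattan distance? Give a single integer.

Tile 2: (0,0)->(0,1) = 1
Tile 8: (0,2)->(2,1) = 3
Tile 1: (1,0)->(0,0) = 1
Tile 6: (1,1)->(1,2) = 1
Tile 4: (1,2)->(1,0) = 2
Tile 7: (2,0)->(2,0) = 0
Tile 5: (2,1)->(1,1) = 1
Tile 3: (2,2)->(0,2) = 2
Sum: 1 + 3 + 1 + 1 + 2 + 0 + 1 + 2 = 11

Answer: 11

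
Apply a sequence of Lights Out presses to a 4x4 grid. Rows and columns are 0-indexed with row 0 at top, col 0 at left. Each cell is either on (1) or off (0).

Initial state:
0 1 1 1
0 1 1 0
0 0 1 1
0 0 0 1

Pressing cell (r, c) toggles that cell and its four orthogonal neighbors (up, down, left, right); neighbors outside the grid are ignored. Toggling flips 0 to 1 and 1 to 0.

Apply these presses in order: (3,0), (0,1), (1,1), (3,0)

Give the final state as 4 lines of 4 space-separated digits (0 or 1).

Answer: 1 1 0 1
1 1 0 0
0 1 1 1
0 0 0 1

Derivation:
After press 1 at (3,0):
0 1 1 1
0 1 1 0
1 0 1 1
1 1 0 1

After press 2 at (0,1):
1 0 0 1
0 0 1 0
1 0 1 1
1 1 0 1

After press 3 at (1,1):
1 1 0 1
1 1 0 0
1 1 1 1
1 1 0 1

After press 4 at (3,0):
1 1 0 1
1 1 0 0
0 1 1 1
0 0 0 1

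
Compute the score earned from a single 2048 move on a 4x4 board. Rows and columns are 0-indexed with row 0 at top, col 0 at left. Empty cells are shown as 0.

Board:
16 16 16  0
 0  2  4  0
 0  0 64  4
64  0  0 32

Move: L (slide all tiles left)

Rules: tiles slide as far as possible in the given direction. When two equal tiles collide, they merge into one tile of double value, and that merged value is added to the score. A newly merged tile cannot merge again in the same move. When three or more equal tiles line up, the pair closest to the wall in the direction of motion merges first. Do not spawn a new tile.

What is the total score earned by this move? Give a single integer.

Slide left:
row 0: [16, 16, 16, 0] -> [32, 16, 0, 0]  score +32 (running 32)
row 1: [0, 2, 4, 0] -> [2, 4, 0, 0]  score +0 (running 32)
row 2: [0, 0, 64, 4] -> [64, 4, 0, 0]  score +0 (running 32)
row 3: [64, 0, 0, 32] -> [64, 32, 0, 0]  score +0 (running 32)
Board after move:
32 16  0  0
 2  4  0  0
64  4  0  0
64 32  0  0

Answer: 32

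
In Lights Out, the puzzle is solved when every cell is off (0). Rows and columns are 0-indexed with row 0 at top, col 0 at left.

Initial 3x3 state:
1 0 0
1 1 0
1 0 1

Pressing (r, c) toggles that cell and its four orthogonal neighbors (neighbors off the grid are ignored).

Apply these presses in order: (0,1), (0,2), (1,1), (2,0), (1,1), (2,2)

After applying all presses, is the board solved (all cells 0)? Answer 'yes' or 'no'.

After press 1 at (0,1):
0 1 1
1 0 0
1 0 1

After press 2 at (0,2):
0 0 0
1 0 1
1 0 1

After press 3 at (1,1):
0 1 0
0 1 0
1 1 1

After press 4 at (2,0):
0 1 0
1 1 0
0 0 1

After press 5 at (1,1):
0 0 0
0 0 1
0 1 1

After press 6 at (2,2):
0 0 0
0 0 0
0 0 0

Lights still on: 0

Answer: yes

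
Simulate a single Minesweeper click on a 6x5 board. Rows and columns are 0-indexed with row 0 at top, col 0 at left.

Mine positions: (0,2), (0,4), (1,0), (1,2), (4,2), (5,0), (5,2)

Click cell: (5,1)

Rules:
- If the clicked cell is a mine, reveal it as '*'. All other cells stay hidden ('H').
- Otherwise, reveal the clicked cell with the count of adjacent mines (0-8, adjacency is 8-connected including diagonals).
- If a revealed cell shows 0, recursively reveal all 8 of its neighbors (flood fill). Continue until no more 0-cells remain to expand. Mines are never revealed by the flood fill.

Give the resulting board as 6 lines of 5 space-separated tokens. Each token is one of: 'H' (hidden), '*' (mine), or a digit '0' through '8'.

H H H H H
H H H H H
H H H H H
H H H H H
H H H H H
H 3 H H H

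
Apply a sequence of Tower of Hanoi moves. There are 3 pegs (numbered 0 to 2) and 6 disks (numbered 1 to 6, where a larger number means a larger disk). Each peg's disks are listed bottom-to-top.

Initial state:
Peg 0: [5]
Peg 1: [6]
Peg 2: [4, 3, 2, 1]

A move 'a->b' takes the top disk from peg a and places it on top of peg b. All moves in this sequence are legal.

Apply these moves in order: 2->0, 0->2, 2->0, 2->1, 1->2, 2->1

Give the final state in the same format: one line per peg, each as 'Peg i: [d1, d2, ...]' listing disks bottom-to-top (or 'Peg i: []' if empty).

Answer: Peg 0: [5, 1]
Peg 1: [6, 2]
Peg 2: [4, 3]

Derivation:
After move 1 (2->0):
Peg 0: [5, 1]
Peg 1: [6]
Peg 2: [4, 3, 2]

After move 2 (0->2):
Peg 0: [5]
Peg 1: [6]
Peg 2: [4, 3, 2, 1]

After move 3 (2->0):
Peg 0: [5, 1]
Peg 1: [6]
Peg 2: [4, 3, 2]

After move 4 (2->1):
Peg 0: [5, 1]
Peg 1: [6, 2]
Peg 2: [4, 3]

After move 5 (1->2):
Peg 0: [5, 1]
Peg 1: [6]
Peg 2: [4, 3, 2]

After move 6 (2->1):
Peg 0: [5, 1]
Peg 1: [6, 2]
Peg 2: [4, 3]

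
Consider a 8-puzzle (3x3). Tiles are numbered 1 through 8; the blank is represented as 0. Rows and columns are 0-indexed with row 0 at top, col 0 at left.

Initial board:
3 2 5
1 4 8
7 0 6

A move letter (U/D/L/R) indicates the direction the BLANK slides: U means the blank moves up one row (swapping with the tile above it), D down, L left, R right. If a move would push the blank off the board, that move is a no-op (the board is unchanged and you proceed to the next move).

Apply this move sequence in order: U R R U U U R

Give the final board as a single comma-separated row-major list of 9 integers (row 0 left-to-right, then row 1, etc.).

After move 1 (U):
3 2 5
1 0 8
7 4 6

After move 2 (R):
3 2 5
1 8 0
7 4 6

After move 3 (R):
3 2 5
1 8 0
7 4 6

After move 4 (U):
3 2 0
1 8 5
7 4 6

After move 5 (U):
3 2 0
1 8 5
7 4 6

After move 6 (U):
3 2 0
1 8 5
7 4 6

After move 7 (R):
3 2 0
1 8 5
7 4 6

Answer: 3, 2, 0, 1, 8, 5, 7, 4, 6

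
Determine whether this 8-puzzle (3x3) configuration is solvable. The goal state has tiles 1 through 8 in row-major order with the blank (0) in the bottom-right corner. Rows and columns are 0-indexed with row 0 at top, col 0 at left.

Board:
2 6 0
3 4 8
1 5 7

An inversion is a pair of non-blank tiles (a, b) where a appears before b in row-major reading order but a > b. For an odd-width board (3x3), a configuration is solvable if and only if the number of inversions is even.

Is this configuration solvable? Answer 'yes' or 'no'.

Inversions (pairs i<j in row-major order where tile[i] > tile[j] > 0): 10
10 is even, so the puzzle is solvable.

Answer: yes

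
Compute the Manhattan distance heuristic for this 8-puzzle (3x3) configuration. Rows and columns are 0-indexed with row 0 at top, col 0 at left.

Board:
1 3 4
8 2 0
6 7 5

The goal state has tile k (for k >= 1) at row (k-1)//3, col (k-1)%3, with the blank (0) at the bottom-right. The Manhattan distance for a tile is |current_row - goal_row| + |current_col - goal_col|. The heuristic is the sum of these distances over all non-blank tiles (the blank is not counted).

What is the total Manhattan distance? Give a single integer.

Answer: 13

Derivation:
Tile 1: (0,0)->(0,0) = 0
Tile 3: (0,1)->(0,2) = 1
Tile 4: (0,2)->(1,0) = 3
Tile 8: (1,0)->(2,1) = 2
Tile 2: (1,1)->(0,1) = 1
Tile 6: (2,0)->(1,2) = 3
Tile 7: (2,1)->(2,0) = 1
Tile 5: (2,2)->(1,1) = 2
Sum: 0 + 1 + 3 + 2 + 1 + 3 + 1 + 2 = 13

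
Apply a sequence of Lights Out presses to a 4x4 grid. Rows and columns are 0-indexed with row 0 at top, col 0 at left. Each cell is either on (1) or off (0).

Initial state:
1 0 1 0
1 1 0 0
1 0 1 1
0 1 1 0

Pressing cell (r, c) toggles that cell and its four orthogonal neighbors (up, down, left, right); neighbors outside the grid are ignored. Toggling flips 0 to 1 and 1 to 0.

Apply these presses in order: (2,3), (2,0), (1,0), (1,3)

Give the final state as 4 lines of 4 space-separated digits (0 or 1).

Answer: 0 0 1 1
1 0 1 0
1 1 0 1
1 1 1 1

Derivation:
After press 1 at (2,3):
1 0 1 0
1 1 0 1
1 0 0 0
0 1 1 1

After press 2 at (2,0):
1 0 1 0
0 1 0 1
0 1 0 0
1 1 1 1

After press 3 at (1,0):
0 0 1 0
1 0 0 1
1 1 0 0
1 1 1 1

After press 4 at (1,3):
0 0 1 1
1 0 1 0
1 1 0 1
1 1 1 1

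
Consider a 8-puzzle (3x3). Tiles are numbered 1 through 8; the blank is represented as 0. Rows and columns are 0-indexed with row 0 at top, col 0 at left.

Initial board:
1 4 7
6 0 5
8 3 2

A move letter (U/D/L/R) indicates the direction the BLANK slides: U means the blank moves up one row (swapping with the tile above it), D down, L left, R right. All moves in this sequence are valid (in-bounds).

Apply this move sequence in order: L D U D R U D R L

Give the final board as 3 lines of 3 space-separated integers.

After move 1 (L):
1 4 7
0 6 5
8 3 2

After move 2 (D):
1 4 7
8 6 5
0 3 2

After move 3 (U):
1 4 7
0 6 5
8 3 2

After move 4 (D):
1 4 7
8 6 5
0 3 2

After move 5 (R):
1 4 7
8 6 5
3 0 2

After move 6 (U):
1 4 7
8 0 5
3 6 2

After move 7 (D):
1 4 7
8 6 5
3 0 2

After move 8 (R):
1 4 7
8 6 5
3 2 0

After move 9 (L):
1 4 7
8 6 5
3 0 2

Answer: 1 4 7
8 6 5
3 0 2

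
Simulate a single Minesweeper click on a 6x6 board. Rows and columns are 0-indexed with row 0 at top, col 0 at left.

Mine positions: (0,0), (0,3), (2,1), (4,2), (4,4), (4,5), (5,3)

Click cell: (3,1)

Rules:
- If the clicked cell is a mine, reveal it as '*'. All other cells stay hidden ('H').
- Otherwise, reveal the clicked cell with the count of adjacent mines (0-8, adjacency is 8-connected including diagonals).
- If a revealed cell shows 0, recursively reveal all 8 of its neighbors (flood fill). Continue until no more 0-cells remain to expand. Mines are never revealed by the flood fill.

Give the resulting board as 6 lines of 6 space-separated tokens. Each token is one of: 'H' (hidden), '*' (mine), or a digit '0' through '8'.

H H H H H H
H H H H H H
H H H H H H
H 2 H H H H
H H H H H H
H H H H H H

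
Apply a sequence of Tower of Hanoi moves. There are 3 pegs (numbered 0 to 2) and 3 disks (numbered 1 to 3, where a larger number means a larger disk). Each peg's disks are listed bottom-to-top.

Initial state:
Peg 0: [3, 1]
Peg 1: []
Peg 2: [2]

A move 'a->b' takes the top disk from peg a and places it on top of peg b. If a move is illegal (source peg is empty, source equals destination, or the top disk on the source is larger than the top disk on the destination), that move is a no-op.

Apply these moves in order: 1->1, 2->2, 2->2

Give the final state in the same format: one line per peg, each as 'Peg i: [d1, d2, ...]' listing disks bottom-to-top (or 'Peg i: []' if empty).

After move 1 (1->1):
Peg 0: [3, 1]
Peg 1: []
Peg 2: [2]

After move 2 (2->2):
Peg 0: [3, 1]
Peg 1: []
Peg 2: [2]

After move 3 (2->2):
Peg 0: [3, 1]
Peg 1: []
Peg 2: [2]

Answer: Peg 0: [3, 1]
Peg 1: []
Peg 2: [2]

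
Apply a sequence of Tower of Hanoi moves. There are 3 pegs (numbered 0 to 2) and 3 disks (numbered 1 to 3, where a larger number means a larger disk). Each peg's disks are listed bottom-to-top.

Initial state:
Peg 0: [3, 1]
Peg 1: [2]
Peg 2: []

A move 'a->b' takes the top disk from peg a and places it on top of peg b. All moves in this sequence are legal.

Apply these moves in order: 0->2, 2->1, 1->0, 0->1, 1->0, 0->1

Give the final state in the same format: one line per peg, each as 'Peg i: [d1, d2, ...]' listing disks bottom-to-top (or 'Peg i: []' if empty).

Answer: Peg 0: [3]
Peg 1: [2, 1]
Peg 2: []

Derivation:
After move 1 (0->2):
Peg 0: [3]
Peg 1: [2]
Peg 2: [1]

After move 2 (2->1):
Peg 0: [3]
Peg 1: [2, 1]
Peg 2: []

After move 3 (1->0):
Peg 0: [3, 1]
Peg 1: [2]
Peg 2: []

After move 4 (0->1):
Peg 0: [3]
Peg 1: [2, 1]
Peg 2: []

After move 5 (1->0):
Peg 0: [3, 1]
Peg 1: [2]
Peg 2: []

After move 6 (0->1):
Peg 0: [3]
Peg 1: [2, 1]
Peg 2: []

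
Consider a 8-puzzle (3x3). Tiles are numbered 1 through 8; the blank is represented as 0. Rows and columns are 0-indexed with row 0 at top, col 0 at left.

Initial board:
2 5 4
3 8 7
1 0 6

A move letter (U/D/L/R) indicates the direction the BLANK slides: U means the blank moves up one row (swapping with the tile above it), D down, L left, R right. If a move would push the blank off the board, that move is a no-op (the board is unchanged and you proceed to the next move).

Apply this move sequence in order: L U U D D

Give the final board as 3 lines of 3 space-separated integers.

After move 1 (L):
2 5 4
3 8 7
0 1 6

After move 2 (U):
2 5 4
0 8 7
3 1 6

After move 3 (U):
0 5 4
2 8 7
3 1 6

After move 4 (D):
2 5 4
0 8 7
3 1 6

After move 5 (D):
2 5 4
3 8 7
0 1 6

Answer: 2 5 4
3 8 7
0 1 6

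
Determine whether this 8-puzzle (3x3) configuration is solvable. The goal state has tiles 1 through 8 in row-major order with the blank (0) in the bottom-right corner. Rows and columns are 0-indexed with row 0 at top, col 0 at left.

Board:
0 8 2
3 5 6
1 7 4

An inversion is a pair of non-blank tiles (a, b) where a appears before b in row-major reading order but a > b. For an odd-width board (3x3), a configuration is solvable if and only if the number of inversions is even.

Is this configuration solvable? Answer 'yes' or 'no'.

Answer: yes

Derivation:
Inversions (pairs i<j in row-major order where tile[i] > tile[j] > 0): 14
14 is even, so the puzzle is solvable.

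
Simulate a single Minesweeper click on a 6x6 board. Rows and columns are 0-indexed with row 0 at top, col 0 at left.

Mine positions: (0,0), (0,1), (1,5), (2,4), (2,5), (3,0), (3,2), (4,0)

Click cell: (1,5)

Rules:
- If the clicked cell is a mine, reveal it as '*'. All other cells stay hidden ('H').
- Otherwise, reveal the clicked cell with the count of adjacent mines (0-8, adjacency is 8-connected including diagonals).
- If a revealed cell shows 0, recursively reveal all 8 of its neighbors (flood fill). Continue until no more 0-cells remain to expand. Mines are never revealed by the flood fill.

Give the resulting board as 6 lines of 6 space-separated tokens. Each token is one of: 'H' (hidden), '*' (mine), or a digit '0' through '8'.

H H H H H H
H H H H H *
H H H H H H
H H H H H H
H H H H H H
H H H H H H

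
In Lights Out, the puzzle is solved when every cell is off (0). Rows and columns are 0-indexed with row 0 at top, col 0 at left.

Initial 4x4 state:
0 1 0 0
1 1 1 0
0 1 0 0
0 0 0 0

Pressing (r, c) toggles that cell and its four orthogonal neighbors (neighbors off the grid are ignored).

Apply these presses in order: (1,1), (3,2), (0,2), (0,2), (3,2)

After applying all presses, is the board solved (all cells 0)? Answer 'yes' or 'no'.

After press 1 at (1,1):
0 0 0 0
0 0 0 0
0 0 0 0
0 0 0 0

After press 2 at (3,2):
0 0 0 0
0 0 0 0
0 0 1 0
0 1 1 1

After press 3 at (0,2):
0 1 1 1
0 0 1 0
0 0 1 0
0 1 1 1

After press 4 at (0,2):
0 0 0 0
0 0 0 0
0 0 1 0
0 1 1 1

After press 5 at (3,2):
0 0 0 0
0 0 0 0
0 0 0 0
0 0 0 0

Lights still on: 0

Answer: yes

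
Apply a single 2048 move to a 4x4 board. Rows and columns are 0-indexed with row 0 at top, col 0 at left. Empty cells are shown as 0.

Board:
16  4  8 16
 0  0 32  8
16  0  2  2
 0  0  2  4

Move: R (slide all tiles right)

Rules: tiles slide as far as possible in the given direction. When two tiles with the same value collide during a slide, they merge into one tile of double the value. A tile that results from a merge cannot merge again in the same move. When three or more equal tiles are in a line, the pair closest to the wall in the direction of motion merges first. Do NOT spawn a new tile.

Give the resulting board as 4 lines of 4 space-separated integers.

Answer: 16  4  8 16
 0  0 32  8
 0  0 16  4
 0  0  2  4

Derivation:
Slide right:
row 0: [16, 4, 8, 16] -> [16, 4, 8, 16]
row 1: [0, 0, 32, 8] -> [0, 0, 32, 8]
row 2: [16, 0, 2, 2] -> [0, 0, 16, 4]
row 3: [0, 0, 2, 4] -> [0, 0, 2, 4]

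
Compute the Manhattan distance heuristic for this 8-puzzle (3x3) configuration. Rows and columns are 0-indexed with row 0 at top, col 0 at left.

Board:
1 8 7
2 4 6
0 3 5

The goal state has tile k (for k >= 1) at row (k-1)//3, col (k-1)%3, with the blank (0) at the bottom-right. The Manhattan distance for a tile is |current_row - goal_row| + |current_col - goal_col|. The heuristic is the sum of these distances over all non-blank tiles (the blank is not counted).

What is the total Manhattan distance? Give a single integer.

Tile 1: (0,0)->(0,0) = 0
Tile 8: (0,1)->(2,1) = 2
Tile 7: (0,2)->(2,0) = 4
Tile 2: (1,0)->(0,1) = 2
Tile 4: (1,1)->(1,0) = 1
Tile 6: (1,2)->(1,2) = 0
Tile 3: (2,1)->(0,2) = 3
Tile 5: (2,2)->(1,1) = 2
Sum: 0 + 2 + 4 + 2 + 1 + 0 + 3 + 2 = 14

Answer: 14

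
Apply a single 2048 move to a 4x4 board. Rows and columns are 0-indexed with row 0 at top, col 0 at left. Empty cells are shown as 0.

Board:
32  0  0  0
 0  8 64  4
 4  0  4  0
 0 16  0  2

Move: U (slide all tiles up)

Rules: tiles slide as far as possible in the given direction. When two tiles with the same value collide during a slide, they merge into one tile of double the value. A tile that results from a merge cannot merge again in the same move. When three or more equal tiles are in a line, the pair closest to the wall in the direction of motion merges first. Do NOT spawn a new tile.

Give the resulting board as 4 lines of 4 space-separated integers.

Answer: 32  8 64  4
 4 16  4  2
 0  0  0  0
 0  0  0  0

Derivation:
Slide up:
col 0: [32, 0, 4, 0] -> [32, 4, 0, 0]
col 1: [0, 8, 0, 16] -> [8, 16, 0, 0]
col 2: [0, 64, 4, 0] -> [64, 4, 0, 0]
col 3: [0, 4, 0, 2] -> [4, 2, 0, 0]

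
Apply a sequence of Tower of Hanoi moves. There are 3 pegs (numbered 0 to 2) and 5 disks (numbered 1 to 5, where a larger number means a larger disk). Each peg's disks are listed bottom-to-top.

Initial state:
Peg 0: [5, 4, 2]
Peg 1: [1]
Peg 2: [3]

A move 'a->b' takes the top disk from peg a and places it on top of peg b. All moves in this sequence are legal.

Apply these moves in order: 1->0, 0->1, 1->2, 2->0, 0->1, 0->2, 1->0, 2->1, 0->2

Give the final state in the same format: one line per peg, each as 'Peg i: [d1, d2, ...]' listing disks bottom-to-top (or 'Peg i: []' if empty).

Answer: Peg 0: [5, 4]
Peg 1: [2]
Peg 2: [3, 1]

Derivation:
After move 1 (1->0):
Peg 0: [5, 4, 2, 1]
Peg 1: []
Peg 2: [3]

After move 2 (0->1):
Peg 0: [5, 4, 2]
Peg 1: [1]
Peg 2: [3]

After move 3 (1->2):
Peg 0: [5, 4, 2]
Peg 1: []
Peg 2: [3, 1]

After move 4 (2->0):
Peg 0: [5, 4, 2, 1]
Peg 1: []
Peg 2: [3]

After move 5 (0->1):
Peg 0: [5, 4, 2]
Peg 1: [1]
Peg 2: [3]

After move 6 (0->2):
Peg 0: [5, 4]
Peg 1: [1]
Peg 2: [3, 2]

After move 7 (1->0):
Peg 0: [5, 4, 1]
Peg 1: []
Peg 2: [3, 2]

After move 8 (2->1):
Peg 0: [5, 4, 1]
Peg 1: [2]
Peg 2: [3]

After move 9 (0->2):
Peg 0: [5, 4]
Peg 1: [2]
Peg 2: [3, 1]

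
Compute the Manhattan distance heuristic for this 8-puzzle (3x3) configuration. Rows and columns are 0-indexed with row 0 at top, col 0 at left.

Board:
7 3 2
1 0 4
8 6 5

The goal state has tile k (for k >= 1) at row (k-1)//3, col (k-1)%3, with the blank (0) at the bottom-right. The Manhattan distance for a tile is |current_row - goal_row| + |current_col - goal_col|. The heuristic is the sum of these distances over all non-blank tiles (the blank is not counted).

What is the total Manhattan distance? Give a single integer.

Answer: 12

Derivation:
Tile 7: at (0,0), goal (2,0), distance |0-2|+|0-0| = 2
Tile 3: at (0,1), goal (0,2), distance |0-0|+|1-2| = 1
Tile 2: at (0,2), goal (0,1), distance |0-0|+|2-1| = 1
Tile 1: at (1,0), goal (0,0), distance |1-0|+|0-0| = 1
Tile 4: at (1,2), goal (1,0), distance |1-1|+|2-0| = 2
Tile 8: at (2,0), goal (2,1), distance |2-2|+|0-1| = 1
Tile 6: at (2,1), goal (1,2), distance |2-1|+|1-2| = 2
Tile 5: at (2,2), goal (1,1), distance |2-1|+|2-1| = 2
Sum: 2 + 1 + 1 + 1 + 2 + 1 + 2 + 2 = 12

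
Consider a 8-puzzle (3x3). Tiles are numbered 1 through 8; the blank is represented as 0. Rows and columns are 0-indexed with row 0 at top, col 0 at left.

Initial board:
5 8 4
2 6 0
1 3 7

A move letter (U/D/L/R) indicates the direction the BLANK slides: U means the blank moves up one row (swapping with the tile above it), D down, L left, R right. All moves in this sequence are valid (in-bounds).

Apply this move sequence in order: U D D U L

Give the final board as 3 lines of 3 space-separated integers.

Answer: 5 8 4
2 0 6
1 3 7

Derivation:
After move 1 (U):
5 8 0
2 6 4
1 3 7

After move 2 (D):
5 8 4
2 6 0
1 3 7

After move 3 (D):
5 8 4
2 6 7
1 3 0

After move 4 (U):
5 8 4
2 6 0
1 3 7

After move 5 (L):
5 8 4
2 0 6
1 3 7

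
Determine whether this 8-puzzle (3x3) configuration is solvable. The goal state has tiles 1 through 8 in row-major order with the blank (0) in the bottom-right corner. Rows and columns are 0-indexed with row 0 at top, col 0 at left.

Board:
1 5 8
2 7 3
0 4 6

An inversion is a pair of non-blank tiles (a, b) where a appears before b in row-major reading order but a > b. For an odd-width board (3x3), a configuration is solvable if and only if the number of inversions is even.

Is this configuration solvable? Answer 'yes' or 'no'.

Answer: no

Derivation:
Inversions (pairs i<j in row-major order where tile[i] > tile[j] > 0): 11
11 is odd, so the puzzle is not solvable.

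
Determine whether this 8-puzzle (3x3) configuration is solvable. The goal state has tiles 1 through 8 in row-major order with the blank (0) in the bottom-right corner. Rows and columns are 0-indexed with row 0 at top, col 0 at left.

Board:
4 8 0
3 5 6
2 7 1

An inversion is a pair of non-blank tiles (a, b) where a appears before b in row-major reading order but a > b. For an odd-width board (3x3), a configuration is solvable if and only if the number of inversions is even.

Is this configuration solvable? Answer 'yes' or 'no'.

Inversions (pairs i<j in row-major order where tile[i] > tile[j] > 0): 17
17 is odd, so the puzzle is not solvable.

Answer: no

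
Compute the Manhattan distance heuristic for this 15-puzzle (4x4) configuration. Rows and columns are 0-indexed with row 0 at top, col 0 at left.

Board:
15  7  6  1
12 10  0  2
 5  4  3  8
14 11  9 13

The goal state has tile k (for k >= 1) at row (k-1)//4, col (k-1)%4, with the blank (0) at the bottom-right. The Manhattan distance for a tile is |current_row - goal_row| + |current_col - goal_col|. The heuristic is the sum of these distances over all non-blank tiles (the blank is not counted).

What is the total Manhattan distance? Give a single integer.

Tile 15: (0,0)->(3,2) = 5
Tile 7: (0,1)->(1,2) = 2
Tile 6: (0,2)->(1,1) = 2
Tile 1: (0,3)->(0,0) = 3
Tile 12: (1,0)->(2,3) = 4
Tile 10: (1,1)->(2,1) = 1
Tile 2: (1,3)->(0,1) = 3
Tile 5: (2,0)->(1,0) = 1
Tile 4: (2,1)->(0,3) = 4
Tile 3: (2,2)->(0,2) = 2
Tile 8: (2,3)->(1,3) = 1
Tile 14: (3,0)->(3,1) = 1
Tile 11: (3,1)->(2,2) = 2
Tile 9: (3,2)->(2,0) = 3
Tile 13: (3,3)->(3,0) = 3
Sum: 5 + 2 + 2 + 3 + 4 + 1 + 3 + 1 + 4 + 2 + 1 + 1 + 2 + 3 + 3 = 37

Answer: 37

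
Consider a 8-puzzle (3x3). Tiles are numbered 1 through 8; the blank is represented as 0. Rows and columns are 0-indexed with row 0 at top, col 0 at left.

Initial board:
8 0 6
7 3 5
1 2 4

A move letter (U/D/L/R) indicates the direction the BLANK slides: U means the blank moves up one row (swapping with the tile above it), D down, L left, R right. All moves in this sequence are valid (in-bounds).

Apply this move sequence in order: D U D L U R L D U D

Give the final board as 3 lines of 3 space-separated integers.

Answer: 8 3 6
0 7 5
1 2 4

Derivation:
After move 1 (D):
8 3 6
7 0 5
1 2 4

After move 2 (U):
8 0 6
7 3 5
1 2 4

After move 3 (D):
8 3 6
7 0 5
1 2 4

After move 4 (L):
8 3 6
0 7 5
1 2 4

After move 5 (U):
0 3 6
8 7 5
1 2 4

After move 6 (R):
3 0 6
8 7 5
1 2 4

After move 7 (L):
0 3 6
8 7 5
1 2 4

After move 8 (D):
8 3 6
0 7 5
1 2 4

After move 9 (U):
0 3 6
8 7 5
1 2 4

After move 10 (D):
8 3 6
0 7 5
1 2 4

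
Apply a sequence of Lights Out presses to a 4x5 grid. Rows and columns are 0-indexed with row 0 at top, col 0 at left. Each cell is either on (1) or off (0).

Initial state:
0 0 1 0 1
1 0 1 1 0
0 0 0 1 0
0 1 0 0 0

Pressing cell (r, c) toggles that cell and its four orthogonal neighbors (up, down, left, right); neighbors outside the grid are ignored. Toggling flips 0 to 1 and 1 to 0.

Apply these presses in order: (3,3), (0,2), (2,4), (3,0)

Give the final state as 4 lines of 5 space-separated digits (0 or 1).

Answer: 0 1 0 1 1
1 0 0 1 1
1 0 0 1 1
1 0 1 1 0

Derivation:
After press 1 at (3,3):
0 0 1 0 1
1 0 1 1 0
0 0 0 0 0
0 1 1 1 1

After press 2 at (0,2):
0 1 0 1 1
1 0 0 1 0
0 0 0 0 0
0 1 1 1 1

After press 3 at (2,4):
0 1 0 1 1
1 0 0 1 1
0 0 0 1 1
0 1 1 1 0

After press 4 at (3,0):
0 1 0 1 1
1 0 0 1 1
1 0 0 1 1
1 0 1 1 0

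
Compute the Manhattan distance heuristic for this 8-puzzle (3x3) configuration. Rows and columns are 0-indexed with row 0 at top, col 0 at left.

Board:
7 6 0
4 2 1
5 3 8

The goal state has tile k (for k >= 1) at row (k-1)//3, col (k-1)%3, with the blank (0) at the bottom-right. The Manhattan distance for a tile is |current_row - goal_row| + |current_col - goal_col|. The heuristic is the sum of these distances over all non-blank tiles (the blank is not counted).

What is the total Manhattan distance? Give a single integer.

Answer: 14

Derivation:
Tile 7: at (0,0), goal (2,0), distance |0-2|+|0-0| = 2
Tile 6: at (0,1), goal (1,2), distance |0-1|+|1-2| = 2
Tile 4: at (1,0), goal (1,0), distance |1-1|+|0-0| = 0
Tile 2: at (1,1), goal (0,1), distance |1-0|+|1-1| = 1
Tile 1: at (1,2), goal (0,0), distance |1-0|+|2-0| = 3
Tile 5: at (2,0), goal (1,1), distance |2-1|+|0-1| = 2
Tile 3: at (2,1), goal (0,2), distance |2-0|+|1-2| = 3
Tile 8: at (2,2), goal (2,1), distance |2-2|+|2-1| = 1
Sum: 2 + 2 + 0 + 1 + 3 + 2 + 3 + 1 = 14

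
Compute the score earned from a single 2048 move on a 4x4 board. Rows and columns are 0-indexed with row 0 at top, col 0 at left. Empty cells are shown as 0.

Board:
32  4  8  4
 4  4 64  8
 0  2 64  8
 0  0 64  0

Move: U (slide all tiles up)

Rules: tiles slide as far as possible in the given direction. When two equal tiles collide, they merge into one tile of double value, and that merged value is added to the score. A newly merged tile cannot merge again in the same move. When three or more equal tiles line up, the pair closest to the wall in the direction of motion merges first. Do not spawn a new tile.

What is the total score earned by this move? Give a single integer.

Answer: 152

Derivation:
Slide up:
col 0: [32, 4, 0, 0] -> [32, 4, 0, 0]  score +0 (running 0)
col 1: [4, 4, 2, 0] -> [8, 2, 0, 0]  score +8 (running 8)
col 2: [8, 64, 64, 64] -> [8, 128, 64, 0]  score +128 (running 136)
col 3: [4, 8, 8, 0] -> [4, 16, 0, 0]  score +16 (running 152)
Board after move:
 32   8   8   4
  4   2 128  16
  0   0  64   0
  0   0   0   0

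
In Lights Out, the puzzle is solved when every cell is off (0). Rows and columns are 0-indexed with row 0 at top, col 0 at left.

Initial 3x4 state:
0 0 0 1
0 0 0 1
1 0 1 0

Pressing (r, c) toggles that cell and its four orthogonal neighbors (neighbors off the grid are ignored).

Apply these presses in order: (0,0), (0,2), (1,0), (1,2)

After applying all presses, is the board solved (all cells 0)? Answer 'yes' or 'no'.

Answer: yes

Derivation:
After press 1 at (0,0):
1 1 0 1
1 0 0 1
1 0 1 0

After press 2 at (0,2):
1 0 1 0
1 0 1 1
1 0 1 0

After press 3 at (1,0):
0 0 1 0
0 1 1 1
0 0 1 0

After press 4 at (1,2):
0 0 0 0
0 0 0 0
0 0 0 0

Lights still on: 0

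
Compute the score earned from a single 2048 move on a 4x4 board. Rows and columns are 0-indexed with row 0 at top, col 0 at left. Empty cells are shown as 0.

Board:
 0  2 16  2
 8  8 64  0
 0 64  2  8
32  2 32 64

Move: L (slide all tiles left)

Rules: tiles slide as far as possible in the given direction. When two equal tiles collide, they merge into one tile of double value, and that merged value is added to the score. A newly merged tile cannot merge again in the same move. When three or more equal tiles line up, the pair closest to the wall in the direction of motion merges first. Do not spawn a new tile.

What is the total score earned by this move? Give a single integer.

Answer: 16

Derivation:
Slide left:
row 0: [0, 2, 16, 2] -> [2, 16, 2, 0]  score +0 (running 0)
row 1: [8, 8, 64, 0] -> [16, 64, 0, 0]  score +16 (running 16)
row 2: [0, 64, 2, 8] -> [64, 2, 8, 0]  score +0 (running 16)
row 3: [32, 2, 32, 64] -> [32, 2, 32, 64]  score +0 (running 16)
Board after move:
 2 16  2  0
16 64  0  0
64  2  8  0
32  2 32 64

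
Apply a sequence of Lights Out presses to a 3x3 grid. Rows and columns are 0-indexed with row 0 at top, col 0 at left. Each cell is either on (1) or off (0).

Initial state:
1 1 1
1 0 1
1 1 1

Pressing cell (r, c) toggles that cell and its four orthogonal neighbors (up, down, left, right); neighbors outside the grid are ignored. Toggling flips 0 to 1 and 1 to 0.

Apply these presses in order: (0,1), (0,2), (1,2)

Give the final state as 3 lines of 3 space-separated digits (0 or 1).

Answer: 0 1 0
1 0 1
1 1 0

Derivation:
After press 1 at (0,1):
0 0 0
1 1 1
1 1 1

After press 2 at (0,2):
0 1 1
1 1 0
1 1 1

After press 3 at (1,2):
0 1 0
1 0 1
1 1 0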